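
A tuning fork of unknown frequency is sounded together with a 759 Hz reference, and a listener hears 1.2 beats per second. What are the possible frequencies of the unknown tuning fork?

757.8 Hz or 760.2 Hz

|f − 759| = 1.2, so f = 759 ± 1.2.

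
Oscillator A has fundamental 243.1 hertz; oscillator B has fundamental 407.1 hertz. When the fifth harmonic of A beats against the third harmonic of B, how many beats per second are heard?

Fifth harmonic of the first: 5·243.1 = 1215.5 Hz.
Third harmonic of the second: 3·407.1 = 1221.3 Hz.
f_beat = |1215.5 − 1221.3| = 5.8 Hz.

5.8 Hz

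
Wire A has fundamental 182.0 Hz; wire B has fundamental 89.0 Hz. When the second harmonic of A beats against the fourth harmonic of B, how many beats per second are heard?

8.0 Hz

Second harmonic of the first: 2·182.0 = 364.0 Hz.
Fourth harmonic of the second: 4·89.0 = 356.0 Hz.
f_beat = |364.0 − 356.0| = 8.0 Hz.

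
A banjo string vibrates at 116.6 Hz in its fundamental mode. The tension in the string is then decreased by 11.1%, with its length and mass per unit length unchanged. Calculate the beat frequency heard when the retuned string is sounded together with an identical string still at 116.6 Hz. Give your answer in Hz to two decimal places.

For a string, f ∝ √T, so the new frequency is 116.6·√0.889 = 109.9384 Hz.
f_beat = |109.9384 − 116.6| = 6.66 Hz.

6.66 Hz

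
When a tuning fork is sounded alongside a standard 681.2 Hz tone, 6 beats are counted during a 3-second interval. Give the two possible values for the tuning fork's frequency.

Beat frequency = 6/3 = 2 Hz.
|f − 681.2| = 2, so f = 681.2 ± 2.

679.2 Hz or 683.2 Hz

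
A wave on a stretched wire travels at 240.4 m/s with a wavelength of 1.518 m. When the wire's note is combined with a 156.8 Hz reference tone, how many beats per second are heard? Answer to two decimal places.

Source frequency f = v/λ = 240.4/1.518 = 158.3663 Hz.
f_beat = |158.3663 − 156.8| = 1.57 Hz.

1.57 Hz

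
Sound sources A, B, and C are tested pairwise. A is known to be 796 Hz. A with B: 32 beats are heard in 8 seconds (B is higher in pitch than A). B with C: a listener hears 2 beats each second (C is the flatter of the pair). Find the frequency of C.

798 Hz

A–B: Beat frequency = 32/8 = 4 Hz.
B is above A, so f_B = 796 + 4 = 800 Hz.
C is below B, so f_C = 800 − 2 = 798 Hz.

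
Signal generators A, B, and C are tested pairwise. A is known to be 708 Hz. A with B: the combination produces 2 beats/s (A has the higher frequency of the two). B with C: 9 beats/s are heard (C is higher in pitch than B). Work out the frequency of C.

715 Hz

B is below A, so f_B = 708 − 2 = 706 Hz.
C is above B, so f_C = 706 + 9 = 715 Hz.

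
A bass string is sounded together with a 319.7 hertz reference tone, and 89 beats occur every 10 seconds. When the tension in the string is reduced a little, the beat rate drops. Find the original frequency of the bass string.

Beat frequency = 89/10 = 8.9 Hz.
|f − 319.7| = 8.9, so the bass string was at either 310.8 Hz or 328.6 Hz.
Lower tension means lower frequency; the adjustment lowers the bass string's frequency.
The beat rate fell, so the adjustment moved the bass string toward 319.7 Hz — it must have started above the reference.

328.6 Hz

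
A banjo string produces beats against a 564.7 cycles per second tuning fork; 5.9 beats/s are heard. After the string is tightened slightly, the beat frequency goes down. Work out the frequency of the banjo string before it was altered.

558.8 Hz

|f − 564.7| = 5.9, so the banjo string was at either 558.8 Hz or 570.6 Hz.
Increasing tension raises a string's frequency; the adjustment raises the banjo string's frequency.
The beat rate fell, so the adjustment moved the banjo string toward 564.7 Hz — it must have started below the reference.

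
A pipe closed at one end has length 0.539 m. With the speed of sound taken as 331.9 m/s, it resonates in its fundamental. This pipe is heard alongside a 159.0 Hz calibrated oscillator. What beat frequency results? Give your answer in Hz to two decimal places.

5.06 Hz

Closed pipe (odd harmonics): f_n = n·v/(4L) = 1·331.9/(4·0.539) = 153.9425 Hz.
f_beat = |153.9425 − 159.0| = 5.06 Hz.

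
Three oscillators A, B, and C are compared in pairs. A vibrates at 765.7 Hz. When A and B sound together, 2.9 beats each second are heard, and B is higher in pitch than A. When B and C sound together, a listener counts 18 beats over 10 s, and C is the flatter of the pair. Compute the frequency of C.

766.8 Hz

B is above A, so f_B = 765.7 + 2.9 = 768.6 Hz.
B–C: Beat frequency = 18/10 = 1.8 Hz.
C is below B, so f_C = 768.6 − 1.8 = 766.8 Hz.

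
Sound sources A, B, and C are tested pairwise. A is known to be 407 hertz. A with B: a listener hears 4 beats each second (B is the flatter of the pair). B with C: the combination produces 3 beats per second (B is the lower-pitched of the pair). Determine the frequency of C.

406 Hz

B is below A, so f_B = 407 − 4 = 403 Hz.
C is above B, so f_C = 403 + 3 = 406 Hz.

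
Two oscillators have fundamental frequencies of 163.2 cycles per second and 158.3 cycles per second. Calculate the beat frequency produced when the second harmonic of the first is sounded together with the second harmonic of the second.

9.8 Hz

Second harmonic of the first: 2·163.2 = 326.4 Hz.
Second harmonic of the second: 2·158.3 = 316.6 Hz.
f_beat = |326.4 − 316.6| = 9.8 Hz.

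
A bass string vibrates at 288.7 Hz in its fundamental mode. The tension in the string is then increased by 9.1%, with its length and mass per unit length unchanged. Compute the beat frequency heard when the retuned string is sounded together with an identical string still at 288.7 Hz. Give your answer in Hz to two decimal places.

For a string, f ∝ √T, so the new frequency is 288.7·√1.091 = 301.5499 Hz.
f_beat = |301.5499 − 288.7| = 12.85 Hz.

12.85 Hz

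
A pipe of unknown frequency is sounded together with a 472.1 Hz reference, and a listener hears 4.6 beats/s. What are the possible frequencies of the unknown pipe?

467.5 Hz or 476.7 Hz

|f − 472.1| = 4.6, so f = 472.1 ± 4.6.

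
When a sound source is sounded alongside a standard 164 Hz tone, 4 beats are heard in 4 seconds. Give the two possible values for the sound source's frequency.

163 Hz or 165 Hz

Beat frequency = 4/4 = 1 Hz.
|f − 164| = 1, so f = 164 ± 1.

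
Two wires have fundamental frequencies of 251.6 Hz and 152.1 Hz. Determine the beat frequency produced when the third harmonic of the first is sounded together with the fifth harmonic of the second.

Third harmonic of the first: 3·251.6 = 754.8 Hz.
Fifth harmonic of the second: 5·152.1 = 760.5 Hz.
f_beat = |754.8 − 760.5| = 5.7 Hz.

5.7 Hz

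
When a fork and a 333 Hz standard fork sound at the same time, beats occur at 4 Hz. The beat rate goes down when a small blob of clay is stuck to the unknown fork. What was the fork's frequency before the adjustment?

337 Hz

|f − 333| = 4, so the fork was at either 329 Hz or 337 Hz.
Adding mass to a fork lowers its frequency; the adjustment lowers the fork's frequency.
The beat rate fell, so the adjustment moved the fork toward 333 Hz — it must have started above the reference.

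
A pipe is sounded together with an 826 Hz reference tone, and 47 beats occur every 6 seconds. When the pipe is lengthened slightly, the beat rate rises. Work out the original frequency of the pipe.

818.1667 Hz

Beat frequency = 47/6 = 7.8333 Hz.
|f − 826| = 7.8333, so the pipe was at either 818.1667 Hz or 833.8333 Hz.
A longer pipe has a lower fundamental; the adjustment lowers the pipe's frequency.
The beat rate rose, so the adjustment moved the pipe further from 826 Hz — it was already below the reference.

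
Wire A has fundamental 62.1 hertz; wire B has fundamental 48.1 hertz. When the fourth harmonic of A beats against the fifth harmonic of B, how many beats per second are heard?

7.9 Hz

Fourth harmonic of the first: 4·62.1 = 248.4 Hz.
Fifth harmonic of the second: 5·48.1 = 240.5 Hz.
f_beat = |248.4 − 240.5| = 7.9 Hz.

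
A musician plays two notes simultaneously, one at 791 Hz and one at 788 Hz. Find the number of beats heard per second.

3 Hz

The beat frequency equals the magnitude of the frequency difference.
|791 − 788| = 3 Hz.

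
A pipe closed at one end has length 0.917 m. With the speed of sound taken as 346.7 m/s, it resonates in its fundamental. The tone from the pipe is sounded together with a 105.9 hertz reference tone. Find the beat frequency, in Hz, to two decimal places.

Closed pipe (odd harmonics): f_n = n·v/(4L) = 1·346.7/(4·0.917) = 94.5202 Hz.
f_beat = |94.5202 − 105.9| = 11.38 Hz.

11.38 Hz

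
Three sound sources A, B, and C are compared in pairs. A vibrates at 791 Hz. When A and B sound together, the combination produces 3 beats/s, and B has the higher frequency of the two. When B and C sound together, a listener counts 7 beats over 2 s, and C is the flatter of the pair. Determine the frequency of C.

790.5 Hz

B is above A, so f_B = 791 + 3 = 794 Hz.
B–C: Beat frequency = 7/2 = 3.5 Hz.
C is below B, so f_C = 794 − 3.5 = 790.5 Hz.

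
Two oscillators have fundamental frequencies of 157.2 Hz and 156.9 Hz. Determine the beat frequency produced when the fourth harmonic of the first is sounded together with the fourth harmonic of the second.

1.2 Hz

Fourth harmonic of the first: 4·157.2 = 628.8 Hz.
Fourth harmonic of the second: 4·156.9 = 627.6 Hz.
f_beat = |628.8 − 627.6| = 1.2 Hz.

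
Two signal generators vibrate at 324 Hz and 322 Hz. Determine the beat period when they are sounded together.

0.500 s

f_beat = |324 − 322| = 2 Hz.
Beat period T = 1 / f_beat = 1 / 2 s.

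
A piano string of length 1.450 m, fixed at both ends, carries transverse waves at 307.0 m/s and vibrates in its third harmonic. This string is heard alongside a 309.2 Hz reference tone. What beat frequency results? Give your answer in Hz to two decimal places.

For a string fixed at both ends, f_n = n·v/(2L) = 3·307.0/(2·1.450) = 317.5862 Hz.
f_beat = |317.5862 − 309.2| = 8.39 Hz.

8.39 Hz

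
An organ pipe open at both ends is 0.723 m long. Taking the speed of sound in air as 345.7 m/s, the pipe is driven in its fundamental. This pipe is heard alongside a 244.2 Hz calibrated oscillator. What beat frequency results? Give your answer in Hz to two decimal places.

Open pipe: f_n = n·v/(2L) = 1·345.7/(2·0.723) = 239.0733 Hz.
f_beat = |239.0733 − 244.2| = 5.13 Hz.

5.13 Hz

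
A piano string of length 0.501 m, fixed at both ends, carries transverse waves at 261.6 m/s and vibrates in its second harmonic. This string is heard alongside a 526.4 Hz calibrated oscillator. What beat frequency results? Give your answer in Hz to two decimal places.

For a string fixed at both ends, f_n = n·v/(2L) = 2·261.6/(2·0.501) = 522.1557 Hz.
f_beat = |522.1557 − 526.4| = 4.24 Hz.

4.24 Hz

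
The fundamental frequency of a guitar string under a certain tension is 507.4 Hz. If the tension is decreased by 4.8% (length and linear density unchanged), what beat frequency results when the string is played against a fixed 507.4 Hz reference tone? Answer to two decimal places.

For a string, f ∝ √T, so the new frequency is 507.4·√0.952 = 495.0727 Hz.
f_beat = |495.0727 − 507.4| = 12.33 Hz.

12.33 Hz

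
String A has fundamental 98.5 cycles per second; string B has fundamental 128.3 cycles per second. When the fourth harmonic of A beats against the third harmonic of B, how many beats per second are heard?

9.1 Hz

Fourth harmonic of the first: 4·98.5 = 394.0 Hz.
Third harmonic of the second: 3·128.3 = 384.9 Hz.
f_beat = |394.0 − 384.9| = 9.1 Hz.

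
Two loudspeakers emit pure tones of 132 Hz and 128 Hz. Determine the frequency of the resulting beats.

4 Hz

The beat frequency equals the magnitude of the frequency difference.
|132 − 128| = 4 Hz.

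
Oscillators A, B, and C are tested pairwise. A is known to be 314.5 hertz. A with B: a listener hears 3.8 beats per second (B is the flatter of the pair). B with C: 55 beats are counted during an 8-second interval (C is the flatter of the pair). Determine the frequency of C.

B is below A, so f_B = 314.5 − 3.8 = 310.7 Hz.
B–C: Beat frequency = 55/8 = 6.875 Hz.
C is below B, so f_C = 310.7 − 6.875 = 303.825 Hz.

303.825 Hz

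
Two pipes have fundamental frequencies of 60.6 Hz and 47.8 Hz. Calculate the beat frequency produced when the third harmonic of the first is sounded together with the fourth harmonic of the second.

Third harmonic of the first: 3·60.6 = 181.8 Hz.
Fourth harmonic of the second: 4·47.8 = 191.2 Hz.
f_beat = |181.8 − 191.2| = 9.4 Hz.

9.4 Hz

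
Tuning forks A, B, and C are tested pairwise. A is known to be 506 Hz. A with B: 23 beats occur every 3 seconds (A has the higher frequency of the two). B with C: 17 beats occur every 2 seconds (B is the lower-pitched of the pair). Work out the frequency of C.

506.8333 Hz

A–B: Beat frequency = 23/3 = 7.6667 Hz.
B is below A, so f_B = 506 − 7.6667 = 498.3333 Hz.
B–C: Beat frequency = 17/2 = 8.5 Hz.
C is above B, so f_C = 498.3333 + 8.5 = 506.8333 Hz.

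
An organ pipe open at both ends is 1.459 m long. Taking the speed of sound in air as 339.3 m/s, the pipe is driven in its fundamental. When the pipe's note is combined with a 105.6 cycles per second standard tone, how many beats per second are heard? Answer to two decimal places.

Open pipe: f_n = n·v/(2L) = 1·339.3/(2·1.459) = 116.2783 Hz.
f_beat = |116.2783 − 105.6| = 10.68 Hz.

10.68 Hz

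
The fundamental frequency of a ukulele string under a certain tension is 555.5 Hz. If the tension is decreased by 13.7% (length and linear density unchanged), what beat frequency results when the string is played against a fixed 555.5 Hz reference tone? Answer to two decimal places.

For a string, f ∝ √T, so the new frequency is 555.5·√0.863 = 516.0472 Hz.
f_beat = |516.0472 − 555.5| = 39.45 Hz.

39.45 Hz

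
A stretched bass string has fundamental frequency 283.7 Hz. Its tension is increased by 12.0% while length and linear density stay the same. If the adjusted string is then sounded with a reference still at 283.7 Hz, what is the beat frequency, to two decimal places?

For a string, f ∝ √T, so the new frequency is 283.7·√1.120 = 300.2399 Hz.
f_beat = |300.2399 − 283.7| = 16.54 Hz.

16.54 Hz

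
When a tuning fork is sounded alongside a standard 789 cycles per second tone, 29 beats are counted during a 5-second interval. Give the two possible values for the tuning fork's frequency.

Beat frequency = 29/5 = 5.8 Hz.
|f − 789| = 5.8, so f = 789 ± 5.8.

783.2 Hz or 794.8 Hz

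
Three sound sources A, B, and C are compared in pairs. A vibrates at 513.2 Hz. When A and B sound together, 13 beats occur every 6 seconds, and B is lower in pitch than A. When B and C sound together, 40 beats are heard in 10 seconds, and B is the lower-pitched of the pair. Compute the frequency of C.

A–B: Beat frequency = 13/6 = 2.1667 Hz.
B is below A, so f_B = 513.2 − 2.1667 = 511.0333 Hz.
B–C: Beat frequency = 40/10 = 4 Hz.
C is above B, so f_C = 511.0333 + 4 = 515.0333 Hz.

515.0333 Hz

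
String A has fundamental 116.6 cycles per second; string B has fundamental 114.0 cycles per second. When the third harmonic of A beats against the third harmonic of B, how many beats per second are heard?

7.8 Hz

Third harmonic of the first: 3·116.6 = 349.8 Hz.
Third harmonic of the second: 3·114.0 = 342.0 Hz.
f_beat = |349.8 − 342.0| = 7.8 Hz.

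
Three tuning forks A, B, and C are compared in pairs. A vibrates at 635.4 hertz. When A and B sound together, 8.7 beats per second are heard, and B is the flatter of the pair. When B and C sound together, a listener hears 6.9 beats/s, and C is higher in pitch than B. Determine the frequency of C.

B is below A, so f_B = 635.4 − 8.7 = 626.7 Hz.
C is above B, so f_C = 626.7 + 6.9 = 633.6 Hz.

633.6 Hz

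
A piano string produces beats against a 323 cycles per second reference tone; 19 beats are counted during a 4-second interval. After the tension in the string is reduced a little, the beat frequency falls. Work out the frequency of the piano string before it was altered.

327.75 Hz

Beat frequency = 19/4 = 4.75 Hz.
|f − 323| = 4.75, so the piano string was at either 318.25 Hz or 327.75 Hz.
Lower tension means lower frequency; the adjustment lowers the piano string's frequency.
The beat rate fell, so the adjustment moved the piano string toward 323 Hz — it must have started above the reference.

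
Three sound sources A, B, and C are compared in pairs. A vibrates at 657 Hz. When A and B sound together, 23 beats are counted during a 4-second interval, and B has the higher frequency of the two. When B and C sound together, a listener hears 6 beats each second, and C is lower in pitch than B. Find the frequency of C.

A–B: Beat frequency = 23/4 = 5.75 Hz.
B is above A, so f_B = 657 + 5.75 = 662.75 Hz.
C is below B, so f_C = 662.75 − 6 = 656.75 Hz.

656.75 Hz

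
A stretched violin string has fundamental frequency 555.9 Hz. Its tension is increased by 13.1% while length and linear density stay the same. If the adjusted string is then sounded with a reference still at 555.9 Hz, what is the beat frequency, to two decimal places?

For a string, f ∝ √T, so the new frequency is 555.9·√1.131 = 591.1912 Hz.
f_beat = |591.1912 − 555.9| = 35.29 Hz.

35.29 Hz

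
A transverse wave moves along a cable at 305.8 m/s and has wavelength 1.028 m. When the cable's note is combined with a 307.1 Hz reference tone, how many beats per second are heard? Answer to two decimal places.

9.63 Hz

Source frequency f = v/λ = 305.8/1.028 = 297.4708 Hz.
f_beat = |297.4708 − 307.1| = 9.63 Hz.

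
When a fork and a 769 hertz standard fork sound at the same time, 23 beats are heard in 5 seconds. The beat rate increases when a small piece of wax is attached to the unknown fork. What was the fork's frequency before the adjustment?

764.4 Hz

Beat frequency = 23/5 = 4.6 Hz.
|f − 769| = 4.6, so the fork was at either 764.4 Hz or 773.6 Hz.
Loading a fork with wax lowers its frequency; the adjustment lowers the fork's frequency.
The beat rate rose, so the adjustment moved the fork further from 769 Hz — it was already below the reference.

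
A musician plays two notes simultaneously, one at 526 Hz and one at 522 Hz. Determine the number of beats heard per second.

4 Hz

The beat frequency equals the magnitude of the frequency difference.
|526 − 522| = 4 Hz.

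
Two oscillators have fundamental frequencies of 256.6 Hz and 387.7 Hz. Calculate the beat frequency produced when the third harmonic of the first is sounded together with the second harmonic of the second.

5.6 Hz

Third harmonic of the first: 3·256.6 = 769.8 Hz.
Second harmonic of the second: 2·387.7 = 775.4 Hz.
f_beat = |769.8 − 775.4| = 5.6 Hz.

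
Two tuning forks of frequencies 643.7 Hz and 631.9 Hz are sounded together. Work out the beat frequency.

11.8 Hz

The beat frequency equals the magnitude of the frequency difference.
|643.7 − 631.9| = 11.8 Hz.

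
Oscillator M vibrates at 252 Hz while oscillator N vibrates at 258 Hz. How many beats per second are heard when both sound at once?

f_beat = |f₁ − f₂|.
|252 − 258| = 6 Hz.

6 Hz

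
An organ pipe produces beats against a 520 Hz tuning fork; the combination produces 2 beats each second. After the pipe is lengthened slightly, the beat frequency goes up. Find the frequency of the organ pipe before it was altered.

518 Hz

|f − 520| = 2, so the organ pipe was at either 518 Hz or 522 Hz.
A longer pipe has a lower fundamental; the adjustment lowers the organ pipe's frequency.
The beat rate rose, so the adjustment moved the organ pipe further from 520 Hz — it was already below the reference.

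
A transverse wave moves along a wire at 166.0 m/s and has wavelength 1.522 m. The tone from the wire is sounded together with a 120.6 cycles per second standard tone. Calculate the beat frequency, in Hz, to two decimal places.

11.53 Hz

Source frequency f = v/λ = 166.0/1.522 = 109.0670 Hz.
f_beat = |109.0670 − 120.6| = 11.53 Hz.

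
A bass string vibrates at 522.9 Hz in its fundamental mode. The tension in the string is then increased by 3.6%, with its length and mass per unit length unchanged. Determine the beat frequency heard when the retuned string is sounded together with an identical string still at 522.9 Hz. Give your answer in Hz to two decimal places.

For a string, f ∝ √T, so the new frequency is 522.9·√1.036 = 532.2290 Hz.
f_beat = |532.2290 − 522.9| = 9.33 Hz.

9.33 Hz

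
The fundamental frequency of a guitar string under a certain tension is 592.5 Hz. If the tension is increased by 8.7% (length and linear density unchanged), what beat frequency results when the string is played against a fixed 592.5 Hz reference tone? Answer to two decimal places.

25.24 Hz

For a string, f ∝ √T, so the new frequency is 592.5·√1.087 = 617.7363 Hz.
f_beat = |617.7363 − 592.5| = 25.24 Hz.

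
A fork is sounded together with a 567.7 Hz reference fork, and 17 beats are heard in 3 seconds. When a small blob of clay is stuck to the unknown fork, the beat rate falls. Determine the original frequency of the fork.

Beat frequency = 17/3 = 5.6667 Hz.
|f − 567.7| = 5.6667, so the fork was at either 562.0333 Hz or 573.3667 Hz.
Adding mass to a fork lowers its frequency; the adjustment lowers the fork's frequency.
The beat rate fell, so the adjustment moved the fork toward 567.7 Hz — it must have started above the reference.

573.3667 Hz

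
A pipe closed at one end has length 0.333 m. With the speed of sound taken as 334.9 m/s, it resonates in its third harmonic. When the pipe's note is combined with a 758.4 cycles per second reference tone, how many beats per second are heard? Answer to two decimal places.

Closed pipe (odd harmonics): f_n = n·v/(4L) = 3·334.9/(4·0.333) = 754.2793 Hz.
f_beat = |754.2793 − 758.4| = 4.12 Hz.

4.12 Hz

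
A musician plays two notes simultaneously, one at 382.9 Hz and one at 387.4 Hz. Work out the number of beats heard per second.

4.5 Hz

Beats arise from superposition of two nearby frequencies; the beat rate is |f₁ − f₂|.
|382.9 − 387.4| = 4.5 Hz.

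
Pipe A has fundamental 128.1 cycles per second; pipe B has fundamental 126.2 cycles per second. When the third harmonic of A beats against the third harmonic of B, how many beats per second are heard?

5.7 Hz

Third harmonic of the first: 3·128.1 = 384.3 Hz.
Third harmonic of the second: 3·126.2 = 378.6 Hz.
f_beat = |384.3 − 378.6| = 5.7 Hz.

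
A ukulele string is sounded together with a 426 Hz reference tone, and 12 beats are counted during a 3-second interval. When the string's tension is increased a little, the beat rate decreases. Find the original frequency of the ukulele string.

422 Hz

Beat frequency = 12/3 = 4 Hz.
|f − 426| = 4, so the ukulele string was at either 422 Hz or 430 Hz.
Higher tension means higher frequency; the adjustment raises the ukulele string's frequency.
The beat rate fell, so the adjustment moved the ukulele string toward 426 Hz — it must have started below the reference.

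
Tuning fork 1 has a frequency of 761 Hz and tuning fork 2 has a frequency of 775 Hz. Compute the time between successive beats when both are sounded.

0.071 s

f_beat = |761 − 775| = 14 Hz.
Beat period T = 1 / f_beat = 1 / 14 s.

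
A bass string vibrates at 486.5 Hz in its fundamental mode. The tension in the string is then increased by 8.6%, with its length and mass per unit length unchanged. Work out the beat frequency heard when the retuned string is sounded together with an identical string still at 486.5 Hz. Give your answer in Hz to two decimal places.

20.49 Hz

For a string, f ∝ √T, so the new frequency is 486.5·√1.086 = 506.9881 Hz.
f_beat = |506.9881 − 486.5| = 20.49 Hz.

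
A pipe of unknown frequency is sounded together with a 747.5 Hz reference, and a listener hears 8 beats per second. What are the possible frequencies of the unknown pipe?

739.5 Hz or 755.5 Hz

|f − 747.5| = 8, so f = 747.5 ± 8.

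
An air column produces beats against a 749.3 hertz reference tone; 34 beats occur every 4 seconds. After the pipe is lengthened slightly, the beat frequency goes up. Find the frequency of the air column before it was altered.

740.8 Hz

Beat frequency = 34/4 = 8.5 Hz.
|f − 749.3| = 8.5, so the air column was at either 740.8 Hz or 757.8 Hz.
A longer pipe has a lower fundamental; the adjustment lowers the air column's frequency.
The beat rate rose, so the adjustment moved the air column further from 749.3 Hz — it was already below the reference.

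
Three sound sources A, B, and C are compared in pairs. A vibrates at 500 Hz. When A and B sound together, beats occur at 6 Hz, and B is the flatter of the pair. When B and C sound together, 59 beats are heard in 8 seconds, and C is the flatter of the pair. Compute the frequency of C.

486.625 Hz

B is below A, so f_B = 500 − 6 = 494 Hz.
B–C: Beat frequency = 59/8 = 7.375 Hz.
C is below B, so f_C = 494 − 7.375 = 486.625 Hz.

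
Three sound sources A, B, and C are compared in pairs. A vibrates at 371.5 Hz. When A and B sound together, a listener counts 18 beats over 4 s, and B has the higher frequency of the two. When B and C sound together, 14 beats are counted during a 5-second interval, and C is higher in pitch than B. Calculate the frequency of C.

A–B: Beat frequency = 18/4 = 4.5 Hz.
B is above A, so f_B = 371.5 + 4.5 = 376 Hz.
B–C: Beat frequency = 14/5 = 2.8 Hz.
C is above B, so f_C = 376 + 2.8 = 378.8 Hz.

378.8 Hz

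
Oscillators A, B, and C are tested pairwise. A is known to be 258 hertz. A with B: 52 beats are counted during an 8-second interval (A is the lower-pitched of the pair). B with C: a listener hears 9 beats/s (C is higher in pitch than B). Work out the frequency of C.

273.5 Hz

A–B: Beat frequency = 52/8 = 6.5 Hz.
B is above A, so f_B = 258 + 6.5 = 264.5 Hz.
C is above B, so f_C = 264.5 + 9 = 273.5 Hz.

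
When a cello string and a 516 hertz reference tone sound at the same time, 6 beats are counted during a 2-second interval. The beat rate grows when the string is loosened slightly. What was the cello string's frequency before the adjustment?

Beat frequency = 6/2 = 3 Hz.
|f − 516| = 3, so the cello string was at either 513 Hz or 519 Hz.
Reducing tension lowers a string's frequency; the adjustment lowers the cello string's frequency.
The beat rate rose, so the adjustment moved the cello string further from 516 Hz — it was already below the reference.

513 Hz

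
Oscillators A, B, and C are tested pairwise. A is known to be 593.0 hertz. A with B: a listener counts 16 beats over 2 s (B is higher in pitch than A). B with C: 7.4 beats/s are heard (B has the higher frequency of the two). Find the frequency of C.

A–B: Beat frequency = 16/2 = 8 Hz.
B is above A, so f_B = 593.0 + 8 = 601 Hz.
C is below B, so f_C = 601 − 7.4 = 593.6 Hz.

593.6 Hz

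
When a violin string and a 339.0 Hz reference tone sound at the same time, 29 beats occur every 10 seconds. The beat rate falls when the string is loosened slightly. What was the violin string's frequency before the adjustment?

341.9 Hz

Beat frequency = 29/10 = 2.9 Hz.
|f − 339.0| = 2.9, so the violin string was at either 336.1 Hz or 341.9 Hz.
Reducing tension lowers a string's frequency; the adjustment lowers the violin string's frequency.
The beat rate fell, so the adjustment moved the violin string toward 339.0 Hz — it must have started above the reference.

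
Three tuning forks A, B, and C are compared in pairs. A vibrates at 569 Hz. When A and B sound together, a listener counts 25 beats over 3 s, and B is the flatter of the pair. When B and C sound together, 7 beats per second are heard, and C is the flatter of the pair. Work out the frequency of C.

553.6667 Hz

A–B: Beat frequency = 25/3 = 8.3333 Hz.
B is below A, so f_B = 569 − 8.3333 = 560.6667 Hz.
C is below B, so f_C = 560.6667 − 7 = 553.6667 Hz.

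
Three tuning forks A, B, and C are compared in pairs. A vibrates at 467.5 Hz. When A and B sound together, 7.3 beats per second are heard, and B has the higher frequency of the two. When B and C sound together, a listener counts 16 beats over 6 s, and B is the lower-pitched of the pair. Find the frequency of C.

477.4667 Hz

B is above A, so f_B = 467.5 + 7.3 = 474.8 Hz.
B–C: Beat frequency = 16/6 = 2.6667 Hz.
C is above B, so f_C = 474.8 + 2.6667 = 477.4667 Hz.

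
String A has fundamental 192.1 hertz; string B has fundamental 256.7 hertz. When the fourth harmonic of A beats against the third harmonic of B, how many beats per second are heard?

1.7 Hz

Fourth harmonic of the first: 4·192.1 = 768.4 Hz.
Third harmonic of the second: 3·256.7 = 770.1 Hz.
f_beat = |768.4 − 770.1| = 1.7 Hz.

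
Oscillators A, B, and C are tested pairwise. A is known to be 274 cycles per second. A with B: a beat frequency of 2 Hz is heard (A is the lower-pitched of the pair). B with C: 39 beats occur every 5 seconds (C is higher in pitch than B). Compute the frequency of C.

B is above A, so f_B = 274 + 2 = 276 Hz.
B–C: Beat frequency = 39/5 = 7.8 Hz.
C is above B, so f_C = 276 + 7.8 = 283.8 Hz.

283.8 Hz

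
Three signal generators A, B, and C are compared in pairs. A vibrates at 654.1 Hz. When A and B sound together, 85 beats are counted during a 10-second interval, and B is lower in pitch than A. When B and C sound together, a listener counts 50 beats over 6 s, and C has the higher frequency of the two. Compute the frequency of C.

A–B: Beat frequency = 85/10 = 8.5 Hz.
B is below A, so f_B = 654.1 − 8.5 = 645.6 Hz.
B–C: Beat frequency = 50/6 = 8.3333 Hz.
C is above B, so f_C = 645.6 + 8.3333 = 653.9333 Hz.

653.9333 Hz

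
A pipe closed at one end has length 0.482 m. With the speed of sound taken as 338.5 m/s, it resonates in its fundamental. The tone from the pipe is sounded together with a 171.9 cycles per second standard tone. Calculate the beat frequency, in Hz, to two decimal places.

3.67 Hz

Closed pipe (odd harmonics): f_n = n·v/(4L) = 1·338.5/(4·0.482) = 175.5705 Hz.
f_beat = |175.5705 − 171.9| = 3.67 Hz.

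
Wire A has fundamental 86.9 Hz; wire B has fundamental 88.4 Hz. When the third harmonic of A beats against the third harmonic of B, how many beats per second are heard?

4.5 Hz

Third harmonic of the first: 3·86.9 = 260.7 Hz.
Third harmonic of the second: 3·88.4 = 265.2 Hz.
f_beat = |260.7 − 265.2| = 4.5 Hz.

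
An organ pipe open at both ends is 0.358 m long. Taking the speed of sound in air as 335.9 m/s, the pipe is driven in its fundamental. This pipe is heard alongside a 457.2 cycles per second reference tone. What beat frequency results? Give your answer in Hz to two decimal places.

Open pipe: f_n = n·v/(2L) = 1·335.9/(2·0.358) = 469.1341 Hz.
f_beat = |469.1341 − 457.2| = 11.93 Hz.

11.93 Hz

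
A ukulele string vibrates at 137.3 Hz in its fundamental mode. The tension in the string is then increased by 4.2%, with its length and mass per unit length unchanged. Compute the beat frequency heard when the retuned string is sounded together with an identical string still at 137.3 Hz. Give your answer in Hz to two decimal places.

2.85 Hz

For a string, f ∝ √T, so the new frequency is 137.3·√1.042 = 140.1536 Hz.
f_beat = |140.1536 − 137.3| = 2.85 Hz.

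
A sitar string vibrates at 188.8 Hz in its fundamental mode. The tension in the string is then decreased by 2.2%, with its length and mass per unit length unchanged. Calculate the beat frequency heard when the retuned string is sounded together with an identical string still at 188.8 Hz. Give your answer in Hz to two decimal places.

For a string, f ∝ √T, so the new frequency is 188.8·√0.978 = 186.7117 Hz.
f_beat = |186.7117 − 188.8| = 2.09 Hz.

2.09 Hz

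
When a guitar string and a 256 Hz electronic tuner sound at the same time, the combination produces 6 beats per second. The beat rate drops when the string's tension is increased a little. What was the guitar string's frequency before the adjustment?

|f − 256| = 6, so the guitar string was at either 250 Hz or 262 Hz.
Higher tension means higher frequency; the adjustment raises the guitar string's frequency.
The beat rate fell, so the adjustment moved the guitar string toward 256 Hz — it must have started below the reference.

250 Hz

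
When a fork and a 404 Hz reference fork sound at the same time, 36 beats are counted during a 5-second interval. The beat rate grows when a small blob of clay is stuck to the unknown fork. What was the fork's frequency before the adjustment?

Beat frequency = 36/5 = 7.2 Hz.
|f − 404| = 7.2, so the fork was at either 396.8 Hz or 411.2 Hz.
Adding mass to a fork lowers its frequency; the adjustment lowers the fork's frequency.
The beat rate rose, so the adjustment moved the fork further from 404 Hz — it was already below the reference.

396.8 Hz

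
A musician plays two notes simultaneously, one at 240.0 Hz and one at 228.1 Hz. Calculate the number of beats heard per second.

Beats arise from superposition of two nearby frequencies; the beat rate is |f₁ − f₂|.
|240.0 − 228.1| = 11.9 Hz.

11.9 Hz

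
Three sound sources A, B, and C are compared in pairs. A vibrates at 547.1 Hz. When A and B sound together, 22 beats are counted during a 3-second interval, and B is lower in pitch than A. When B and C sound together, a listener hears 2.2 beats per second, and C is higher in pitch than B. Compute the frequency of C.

541.9667 Hz

A–B: Beat frequency = 22/3 = 7.3333 Hz.
B is below A, so f_B = 547.1 − 7.3333 = 539.7667 Hz.
C is above B, so f_C = 539.7667 + 2.2 = 541.9667 Hz.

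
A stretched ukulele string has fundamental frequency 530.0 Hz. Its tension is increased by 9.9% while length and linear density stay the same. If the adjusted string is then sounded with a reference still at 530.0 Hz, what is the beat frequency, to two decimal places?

For a string, f ∝ √T, so the new frequency is 530.0·√1.099 = 555.6160 Hz.
f_beat = |555.6160 − 530.0| = 25.62 Hz.

25.62 Hz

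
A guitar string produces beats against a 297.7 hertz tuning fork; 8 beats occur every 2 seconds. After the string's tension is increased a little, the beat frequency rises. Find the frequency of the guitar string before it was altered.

Beat frequency = 8/2 = 4 Hz.
|f − 297.7| = 4, so the guitar string was at either 293.7 Hz or 301.7 Hz.
Higher tension means higher frequency; the adjustment raises the guitar string's frequency.
The beat rate rose, so the adjustment moved the guitar string further from 297.7 Hz — it was already above the reference.

301.7 Hz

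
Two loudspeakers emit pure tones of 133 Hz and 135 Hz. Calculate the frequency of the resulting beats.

Beats arise from superposition of two nearby frequencies; the beat rate is |f₁ − f₂|.
|133 − 135| = 2 Hz.

2 Hz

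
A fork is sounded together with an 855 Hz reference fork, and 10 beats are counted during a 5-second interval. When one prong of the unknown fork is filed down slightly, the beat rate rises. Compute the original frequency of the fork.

857 Hz

Beat frequency = 10/5 = 2 Hz.
|f − 855| = 2, so the fork was at either 853 Hz or 857 Hz.
Filing a prong removes mass and raises the fork's frequency; the adjustment raises the fork's frequency.
The beat rate rose, so the adjustment moved the fork further from 855 Hz — it was already above the reference.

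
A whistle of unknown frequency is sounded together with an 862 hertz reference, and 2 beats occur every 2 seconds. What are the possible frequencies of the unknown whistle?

861 Hz or 863 Hz

Beat frequency = 2/2 = 1 Hz.
|f − 862| = 1, so f = 862 ± 1.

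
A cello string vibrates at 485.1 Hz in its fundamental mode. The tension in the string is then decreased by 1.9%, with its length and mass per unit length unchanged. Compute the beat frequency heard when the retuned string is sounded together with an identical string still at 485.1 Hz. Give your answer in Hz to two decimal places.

4.63 Hz

For a string, f ∝ √T, so the new frequency is 485.1·√0.981 = 480.4694 Hz.
f_beat = |480.4694 − 485.1| = 4.63 Hz.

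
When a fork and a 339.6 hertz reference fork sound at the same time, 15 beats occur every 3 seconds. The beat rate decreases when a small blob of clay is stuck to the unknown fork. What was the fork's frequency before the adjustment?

344.6 Hz

Beat frequency = 15/3 = 5 Hz.
|f − 339.6| = 5, so the fork was at either 334.6 Hz or 344.6 Hz.
Adding mass to a fork lowers its frequency; the adjustment lowers the fork's frequency.
The beat rate fell, so the adjustment moved the fork toward 339.6 Hz — it must have started above the reference.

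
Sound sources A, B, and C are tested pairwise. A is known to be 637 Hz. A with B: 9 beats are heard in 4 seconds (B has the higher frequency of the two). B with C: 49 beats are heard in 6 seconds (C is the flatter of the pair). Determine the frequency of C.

A–B: Beat frequency = 9/4 = 2.25 Hz.
B is above A, so f_B = 637 + 2.25 = 639.25 Hz.
B–C: Beat frequency = 49/6 = 8.1667 Hz.
C is below B, so f_C = 639.25 − 8.1667 = 631.0833 Hz.

631.0833 Hz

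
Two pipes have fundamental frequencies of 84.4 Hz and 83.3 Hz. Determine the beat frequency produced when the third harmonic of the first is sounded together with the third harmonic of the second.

Third harmonic of the first: 3·84.4 = 253.2 Hz.
Third harmonic of the second: 3·83.3 = 249.9 Hz.
f_beat = |253.2 − 249.9| = 3.3 Hz.

3.3 Hz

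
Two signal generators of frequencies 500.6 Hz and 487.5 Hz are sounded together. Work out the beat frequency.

Beats arise from superposition of two nearby frequencies; the beat rate is |f₁ − f₂|.
|500.6 − 487.5| = 13.1 Hz.

13.1 Hz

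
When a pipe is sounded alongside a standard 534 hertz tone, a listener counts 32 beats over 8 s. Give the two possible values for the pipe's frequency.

530 Hz or 538 Hz

Beat frequency = 32/8 = 4 Hz.
|f − 534| = 4, so f = 534 ± 4.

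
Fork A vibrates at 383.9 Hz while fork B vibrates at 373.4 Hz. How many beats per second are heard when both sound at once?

10.5 Hz

f_beat = |f₁ − f₂|.
|383.9 − 373.4| = 10.5 Hz.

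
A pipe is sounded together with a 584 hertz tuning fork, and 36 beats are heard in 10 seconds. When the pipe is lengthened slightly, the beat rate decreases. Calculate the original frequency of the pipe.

587.6 Hz

Beat frequency = 36/10 = 3.6 Hz.
|f − 584| = 3.6, so the pipe was at either 580.4 Hz or 587.6 Hz.
A longer pipe has a lower fundamental; the adjustment lowers the pipe's frequency.
The beat rate fell, so the adjustment moved the pipe toward 584 Hz — it must have started above the reference.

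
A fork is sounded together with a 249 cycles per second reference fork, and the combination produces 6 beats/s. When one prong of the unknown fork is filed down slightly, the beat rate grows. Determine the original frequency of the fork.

255 Hz

|f − 249| = 6, so the fork was at either 243 Hz or 255 Hz.
Filing a prong removes mass and raises the fork's frequency; the adjustment raises the fork's frequency.
The beat rate rose, so the adjustment moved the fork further from 249 Hz — it was already above the reference.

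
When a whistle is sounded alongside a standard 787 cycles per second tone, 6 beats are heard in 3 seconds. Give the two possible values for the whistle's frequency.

785 Hz or 789 Hz

Beat frequency = 6/3 = 2 Hz.
|f − 787| = 2, so f = 787 ± 2.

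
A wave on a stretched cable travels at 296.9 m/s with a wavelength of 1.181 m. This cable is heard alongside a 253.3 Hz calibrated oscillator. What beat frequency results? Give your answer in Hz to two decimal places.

1.90 Hz

Source frequency f = v/λ = 296.9/1.181 = 251.3971 Hz.
f_beat = |251.3971 − 253.3| = 1.90 Hz.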